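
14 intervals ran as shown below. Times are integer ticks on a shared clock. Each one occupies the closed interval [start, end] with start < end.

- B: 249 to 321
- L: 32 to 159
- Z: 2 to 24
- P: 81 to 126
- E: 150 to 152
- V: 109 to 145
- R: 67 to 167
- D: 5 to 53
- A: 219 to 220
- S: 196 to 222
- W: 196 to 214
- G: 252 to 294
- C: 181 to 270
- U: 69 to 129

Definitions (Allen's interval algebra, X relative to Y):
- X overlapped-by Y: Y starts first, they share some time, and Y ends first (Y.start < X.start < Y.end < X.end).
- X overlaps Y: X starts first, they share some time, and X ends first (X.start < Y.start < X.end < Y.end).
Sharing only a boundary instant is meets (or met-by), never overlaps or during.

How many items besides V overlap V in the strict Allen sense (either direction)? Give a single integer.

Target V = [109, 145].
A [219, 220] → after → no.
B [249, 321] → after → no.
C [181, 270] → after → no.
D [5, 53] → before → no.
E [150, 152] → after → no.
G [252, 294] → after → no.
L [32, 159] → contains → no.
P [81, 126] → overlaps → counts.
R [67, 167] → contains → no.
S [196, 222] → after → no.
U [69, 129] → overlaps → counts.
W [196, 214] → after → no.
Z [2, 24] → before → no.
Total: 2.

2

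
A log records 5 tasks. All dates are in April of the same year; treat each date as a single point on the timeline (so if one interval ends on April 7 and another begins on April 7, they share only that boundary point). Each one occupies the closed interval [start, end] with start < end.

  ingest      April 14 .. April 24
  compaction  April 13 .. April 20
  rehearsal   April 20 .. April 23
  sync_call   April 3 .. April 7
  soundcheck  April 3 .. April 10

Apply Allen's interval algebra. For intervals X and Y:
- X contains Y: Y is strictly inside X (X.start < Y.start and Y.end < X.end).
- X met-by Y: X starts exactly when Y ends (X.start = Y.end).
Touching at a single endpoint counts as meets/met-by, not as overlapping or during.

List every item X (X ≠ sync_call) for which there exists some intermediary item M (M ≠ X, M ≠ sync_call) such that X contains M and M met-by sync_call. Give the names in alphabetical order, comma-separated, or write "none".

none

Target sync_call = [April 3, April 7].
Intermediaries M with M met-by sync_call: none.
Union: none.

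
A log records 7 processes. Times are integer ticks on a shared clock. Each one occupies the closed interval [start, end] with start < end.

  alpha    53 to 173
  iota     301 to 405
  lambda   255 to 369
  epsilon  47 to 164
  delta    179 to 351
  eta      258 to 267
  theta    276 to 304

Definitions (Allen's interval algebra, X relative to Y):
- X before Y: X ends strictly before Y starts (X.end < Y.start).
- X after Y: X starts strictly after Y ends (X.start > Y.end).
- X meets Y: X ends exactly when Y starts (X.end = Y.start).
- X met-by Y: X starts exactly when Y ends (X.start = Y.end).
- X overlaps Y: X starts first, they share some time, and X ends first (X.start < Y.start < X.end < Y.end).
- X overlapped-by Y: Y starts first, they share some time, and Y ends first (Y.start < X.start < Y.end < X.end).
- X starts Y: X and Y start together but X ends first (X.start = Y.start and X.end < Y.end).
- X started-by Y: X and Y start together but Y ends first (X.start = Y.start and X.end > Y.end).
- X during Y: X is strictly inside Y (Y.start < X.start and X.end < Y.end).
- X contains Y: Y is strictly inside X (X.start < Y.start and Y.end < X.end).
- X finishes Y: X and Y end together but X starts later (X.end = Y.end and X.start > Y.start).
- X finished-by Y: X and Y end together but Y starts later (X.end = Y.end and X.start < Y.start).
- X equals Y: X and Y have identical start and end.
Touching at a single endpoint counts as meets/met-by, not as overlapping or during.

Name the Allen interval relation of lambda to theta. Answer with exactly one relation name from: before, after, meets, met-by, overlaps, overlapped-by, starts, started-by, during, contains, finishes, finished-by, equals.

contains

lambda = [255, 369]; theta = [276, 304].
Compare endpoints: lambda.start < theta.start, lambda.start < theta.end, lambda.end > theta.start, lambda.end > theta.end.
That pattern is 'contains'.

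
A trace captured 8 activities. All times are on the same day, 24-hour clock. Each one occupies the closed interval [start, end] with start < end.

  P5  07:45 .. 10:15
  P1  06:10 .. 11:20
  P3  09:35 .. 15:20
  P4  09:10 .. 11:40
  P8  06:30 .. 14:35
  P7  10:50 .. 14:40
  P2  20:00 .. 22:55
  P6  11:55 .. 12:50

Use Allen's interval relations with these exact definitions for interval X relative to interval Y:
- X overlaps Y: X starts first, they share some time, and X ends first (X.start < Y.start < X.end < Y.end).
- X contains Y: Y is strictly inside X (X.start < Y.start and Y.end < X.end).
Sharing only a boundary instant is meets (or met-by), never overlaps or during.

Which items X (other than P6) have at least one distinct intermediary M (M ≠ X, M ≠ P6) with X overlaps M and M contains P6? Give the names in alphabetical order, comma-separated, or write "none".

P1, P4, P5, P8

Target P6 = [11:55, 12:50].
Intermediaries M with M contains P6: P3, P7, P8.
Via P3 — items with X overlaps P3: P1, P4, P5, P8.
Via P7 — items with X overlaps P7: P1, P4, P8.
Via P8 — items with X overlaps P8: P1.
Union: P1, P4, P5, P8.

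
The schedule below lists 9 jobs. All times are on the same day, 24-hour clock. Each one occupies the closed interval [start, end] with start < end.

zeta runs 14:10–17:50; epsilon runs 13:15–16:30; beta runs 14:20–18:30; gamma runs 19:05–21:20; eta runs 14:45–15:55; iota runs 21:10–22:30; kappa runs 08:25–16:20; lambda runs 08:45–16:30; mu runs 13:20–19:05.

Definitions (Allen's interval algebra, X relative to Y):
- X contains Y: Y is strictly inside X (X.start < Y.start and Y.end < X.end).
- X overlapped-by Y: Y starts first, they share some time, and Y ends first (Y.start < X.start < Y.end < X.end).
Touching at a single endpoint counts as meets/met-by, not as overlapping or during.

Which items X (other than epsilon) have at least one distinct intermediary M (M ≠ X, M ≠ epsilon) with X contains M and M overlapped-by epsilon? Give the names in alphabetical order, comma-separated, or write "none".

mu

Target epsilon = [13:15, 16:30].
Intermediaries M with M overlapped-by epsilon: beta, mu, zeta.
Via beta — items with X contains beta: mu.
Via mu — items with X contains mu: none.
Via zeta — items with X contains zeta: mu.
Union: mu.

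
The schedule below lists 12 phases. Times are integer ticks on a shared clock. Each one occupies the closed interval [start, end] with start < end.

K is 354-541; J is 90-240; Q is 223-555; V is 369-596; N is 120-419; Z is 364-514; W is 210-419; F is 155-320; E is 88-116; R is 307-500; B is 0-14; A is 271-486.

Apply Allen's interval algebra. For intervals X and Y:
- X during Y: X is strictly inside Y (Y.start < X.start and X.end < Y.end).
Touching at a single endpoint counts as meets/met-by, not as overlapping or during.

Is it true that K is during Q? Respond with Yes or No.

Yes

K = [354, 541], Q = [223, 555].
Actual relation of K to Q: during.
Asked whether 'during' holds → Yes.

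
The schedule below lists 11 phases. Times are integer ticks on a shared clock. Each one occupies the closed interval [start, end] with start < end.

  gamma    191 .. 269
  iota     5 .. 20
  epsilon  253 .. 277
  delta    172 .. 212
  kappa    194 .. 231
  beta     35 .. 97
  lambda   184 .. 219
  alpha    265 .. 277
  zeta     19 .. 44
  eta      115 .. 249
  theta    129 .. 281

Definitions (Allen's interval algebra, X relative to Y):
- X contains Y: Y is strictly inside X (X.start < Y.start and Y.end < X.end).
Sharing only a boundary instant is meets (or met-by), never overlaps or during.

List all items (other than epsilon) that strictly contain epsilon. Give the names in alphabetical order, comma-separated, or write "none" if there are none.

Target epsilon = [253, 277].
alpha [265, 277] → finishes → no.
beta [35, 97] → before → no.
delta [172, 212] → before → no.
eta [115, 249] → before → no.
gamma [191, 269] → overlaps → no.
iota [5, 20] → before → no.
kappa [194, 231] → before → no.
lambda [184, 219] → before → no.
theta [129, 281] → contains → yes.
zeta [19, 44] → before → no.
Result: theta.

theta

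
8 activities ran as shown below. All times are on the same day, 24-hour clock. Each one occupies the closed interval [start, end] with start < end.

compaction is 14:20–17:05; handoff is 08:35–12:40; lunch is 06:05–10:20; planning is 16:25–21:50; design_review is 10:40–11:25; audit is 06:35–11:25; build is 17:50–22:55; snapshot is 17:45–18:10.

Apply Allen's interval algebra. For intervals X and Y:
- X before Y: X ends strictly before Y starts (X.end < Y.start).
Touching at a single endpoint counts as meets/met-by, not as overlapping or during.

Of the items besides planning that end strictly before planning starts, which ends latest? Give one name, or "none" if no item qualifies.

Target planning = [16:25, 21:50].
audit [06:35, 11:25] → before → candidate.
build [17:50, 22:55] → overlapped-by → excluded.
compaction [14:20, 17:05] → overlaps → excluded.
design_review [10:40, 11:25] → before → candidate.
handoff [08:35, 12:40] → before → candidate.
lunch [06:05, 10:20] → before → candidate.
snapshot [17:45, 18:10] → during → excluded.
Among candidates, latest end is 12:40 → handoff.

handoff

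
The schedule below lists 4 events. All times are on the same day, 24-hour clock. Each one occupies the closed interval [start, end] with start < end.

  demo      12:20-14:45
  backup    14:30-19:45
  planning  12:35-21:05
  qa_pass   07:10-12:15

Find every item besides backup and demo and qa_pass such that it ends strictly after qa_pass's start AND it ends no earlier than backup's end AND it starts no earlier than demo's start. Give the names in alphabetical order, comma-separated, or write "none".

planning

Conditions: its end is strictly after qa_pass's start (X.end > 07:10) AND its end is no earlier than backup's end (X.end >= 19:45) AND its start is no earlier than demo's start (X.start >= 12:20).
planning: end 21:05 > 07:10? ✓; end 21:05 >= 19:45? ✓; start 12:35 >= 12:20? ✓ → yes.
Result: planning.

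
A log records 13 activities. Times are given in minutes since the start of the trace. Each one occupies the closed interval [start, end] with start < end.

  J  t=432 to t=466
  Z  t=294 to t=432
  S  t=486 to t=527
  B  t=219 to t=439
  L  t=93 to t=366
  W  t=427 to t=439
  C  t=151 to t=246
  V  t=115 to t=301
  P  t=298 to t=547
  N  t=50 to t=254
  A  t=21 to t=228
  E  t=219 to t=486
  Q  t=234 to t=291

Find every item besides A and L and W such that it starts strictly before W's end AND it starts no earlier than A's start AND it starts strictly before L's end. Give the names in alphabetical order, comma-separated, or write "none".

B, C, E, N, P, Q, V, Z

Conditions: its start is strictly before W's end (X.start < t=439) AND its start is no earlier than A's start (X.start >= t=21) AND its start is strictly before L's end (X.start < t=366).
B: start t=219 < t=439? ✓; start t=219 >= t=21? ✓; start t=219 < t=366? ✓ → yes.
C: start t=151 < t=439? ✓; start t=151 >= t=21? ✓; start t=151 < t=366? ✓ → yes.
E: start t=219 < t=439? ✓; start t=219 >= t=21? ✓; start t=219 < t=366? ✓ → yes.
J: start t=432 < t=439? ✓; start t=432 >= t=21? ✓; start t=432 < t=366? ✗ → no.
N: start t=50 < t=439? ✓; start t=50 >= t=21? ✓; start t=50 < t=366? ✓ → yes.
P: start t=298 < t=439? ✓; start t=298 >= t=21? ✓; start t=298 < t=366? ✓ → yes.
Q: start t=234 < t=439? ✓; start t=234 >= t=21? ✓; start t=234 < t=366? ✓ → yes.
S: start t=486 < t=439? ✗; start t=486 >= t=21? ✓; start t=486 < t=366? ✗ → no.
V: start t=115 < t=439? ✓; start t=115 >= t=21? ✓; start t=115 < t=366? ✓ → yes.
Z: start t=294 < t=439? ✓; start t=294 >= t=21? ✓; start t=294 < t=366? ✓ → yes.
Result: B, C, E, N, P, Q, V, Z.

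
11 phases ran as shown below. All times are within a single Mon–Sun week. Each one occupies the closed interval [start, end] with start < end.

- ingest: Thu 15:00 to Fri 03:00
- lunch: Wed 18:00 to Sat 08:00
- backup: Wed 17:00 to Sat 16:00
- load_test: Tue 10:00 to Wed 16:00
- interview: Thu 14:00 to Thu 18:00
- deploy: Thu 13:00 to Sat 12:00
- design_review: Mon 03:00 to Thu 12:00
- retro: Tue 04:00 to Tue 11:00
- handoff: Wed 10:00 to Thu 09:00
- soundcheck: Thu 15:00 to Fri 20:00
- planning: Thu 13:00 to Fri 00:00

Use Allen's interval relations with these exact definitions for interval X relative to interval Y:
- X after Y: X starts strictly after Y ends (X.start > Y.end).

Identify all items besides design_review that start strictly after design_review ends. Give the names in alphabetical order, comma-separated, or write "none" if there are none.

Target design_review = [Mon 03:00, Thu 12:00].
backup [Wed 17:00, Sat 16:00] → overlapped-by → no.
deploy [Thu 13:00, Sat 12:00] → after → yes.
handoff [Wed 10:00, Thu 09:00] → during → no.
ingest [Thu 15:00, Fri 03:00] → after → yes.
interview [Thu 14:00, Thu 18:00] → after → yes.
load_test [Tue 10:00, Wed 16:00] → during → no.
lunch [Wed 18:00, Sat 08:00] → overlapped-by → no.
planning [Thu 13:00, Fri 00:00] → after → yes.
retro [Tue 04:00, Tue 11:00] → during → no.
soundcheck [Thu 15:00, Fri 20:00] → after → yes.
Result: deploy, ingest, interview, planning, soundcheck.

deploy, ingest, interview, planning, soundcheck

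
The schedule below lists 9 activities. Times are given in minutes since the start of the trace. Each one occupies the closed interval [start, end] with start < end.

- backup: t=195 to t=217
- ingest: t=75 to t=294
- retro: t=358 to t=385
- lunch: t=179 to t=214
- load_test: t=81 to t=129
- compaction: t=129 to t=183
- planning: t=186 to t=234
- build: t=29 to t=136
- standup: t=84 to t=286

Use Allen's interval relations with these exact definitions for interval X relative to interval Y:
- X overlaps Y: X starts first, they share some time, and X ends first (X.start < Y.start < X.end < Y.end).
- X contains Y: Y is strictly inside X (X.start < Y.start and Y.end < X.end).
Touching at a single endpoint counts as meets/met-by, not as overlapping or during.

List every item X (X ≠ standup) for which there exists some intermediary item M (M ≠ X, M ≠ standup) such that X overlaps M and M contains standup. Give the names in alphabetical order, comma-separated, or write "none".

build

Target standup = [t=84, t=286].
Intermediaries M with M contains standup: ingest.
Via ingest — items with X overlaps ingest: build.
Union: build.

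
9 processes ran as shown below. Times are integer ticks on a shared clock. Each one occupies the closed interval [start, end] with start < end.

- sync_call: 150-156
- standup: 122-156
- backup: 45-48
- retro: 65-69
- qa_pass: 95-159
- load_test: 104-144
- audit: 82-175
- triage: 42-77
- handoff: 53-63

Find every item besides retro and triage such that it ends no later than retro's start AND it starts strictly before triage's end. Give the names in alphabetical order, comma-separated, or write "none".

Conditions: its end is no later than retro's start (X.end <= 65) AND its start is strictly before triage's end (X.start < 77).
audit: end 175 <= 65? ✗; start 82 < 77? ✗ → no.
backup: end 48 <= 65? ✓; start 45 < 77? ✓ → yes.
handoff: end 63 <= 65? ✓; start 53 < 77? ✓ → yes.
load_test: end 144 <= 65? ✗; start 104 < 77? ✗ → no.
qa_pass: end 159 <= 65? ✗; start 95 < 77? ✗ → no.
standup: end 156 <= 65? ✗; start 122 < 77? ✗ → no.
sync_call: end 156 <= 65? ✗; start 150 < 77? ✗ → no.
Result: backup, handoff.

backup, handoff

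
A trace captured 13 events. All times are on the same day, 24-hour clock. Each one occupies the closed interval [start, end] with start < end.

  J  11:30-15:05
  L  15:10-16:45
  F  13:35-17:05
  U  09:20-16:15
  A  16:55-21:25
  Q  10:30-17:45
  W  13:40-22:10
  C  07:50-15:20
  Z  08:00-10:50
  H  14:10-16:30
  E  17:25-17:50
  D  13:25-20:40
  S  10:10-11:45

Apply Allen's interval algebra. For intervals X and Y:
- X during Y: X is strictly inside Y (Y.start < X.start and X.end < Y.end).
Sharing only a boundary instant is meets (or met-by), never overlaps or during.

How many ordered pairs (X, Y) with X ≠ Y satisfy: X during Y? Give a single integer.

Checking all 156 ordered pairs for relation 'during'; matching pairs in alphabetical order:
(A, W): A during W ✓
(E, A): E during A ✓
(E, D): E during D ✓
(E, W): E during W ✓
(F, D): F during D ✓
(F, Q): F during Q ✓
(H, D): H during D ✓
(H, F): H during F ✓
(H, Q): H during Q ✓
(H, W): H during W ✓
(J, C): J during C ✓
(J, Q): J during Q ✓
(J, U): J during U ✓
(L, D): L during D ✓
(L, F): L during F ✓
(L, Q): L during Q ✓
(L, W): L during W ✓
(S, C): S during C ✓
(S, U): S during U ✓
(Z, C): Z during C ✓
Count: 20.

20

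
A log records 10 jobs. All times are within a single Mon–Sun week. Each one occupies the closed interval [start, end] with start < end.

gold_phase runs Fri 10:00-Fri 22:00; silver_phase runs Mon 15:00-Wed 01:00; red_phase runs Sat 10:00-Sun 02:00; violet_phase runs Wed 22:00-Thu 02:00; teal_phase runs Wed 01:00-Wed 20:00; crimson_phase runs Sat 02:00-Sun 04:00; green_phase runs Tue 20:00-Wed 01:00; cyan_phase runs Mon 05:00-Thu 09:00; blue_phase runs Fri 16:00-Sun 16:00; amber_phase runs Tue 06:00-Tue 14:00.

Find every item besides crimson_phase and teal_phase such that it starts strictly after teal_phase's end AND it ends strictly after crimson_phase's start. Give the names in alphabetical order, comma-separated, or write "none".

Conditions: its start is strictly after teal_phase's end (X.start > Wed 20:00) AND its end is strictly after crimson_phase's start (X.end > Sat 02:00).
amber_phase: start Tue 06:00 > Wed 20:00? ✗; end Tue 14:00 > Sat 02:00? ✗ → no.
blue_phase: start Fri 16:00 > Wed 20:00? ✓; end Sun 16:00 > Sat 02:00? ✓ → yes.
cyan_phase: start Mon 05:00 > Wed 20:00? ✗; end Thu 09:00 > Sat 02:00? ✗ → no.
gold_phase: start Fri 10:00 > Wed 20:00? ✓; end Fri 22:00 > Sat 02:00? ✗ → no.
green_phase: start Tue 20:00 > Wed 20:00? ✗; end Wed 01:00 > Sat 02:00? ✗ → no.
red_phase: start Sat 10:00 > Wed 20:00? ✓; end Sun 02:00 > Sat 02:00? ✓ → yes.
silver_phase: start Mon 15:00 > Wed 20:00? ✗; end Wed 01:00 > Sat 02:00? ✗ → no.
violet_phase: start Wed 22:00 > Wed 20:00? ✓; end Thu 02:00 > Sat 02:00? ✗ → no.
Result: blue_phase, red_phase.

blue_phase, red_phase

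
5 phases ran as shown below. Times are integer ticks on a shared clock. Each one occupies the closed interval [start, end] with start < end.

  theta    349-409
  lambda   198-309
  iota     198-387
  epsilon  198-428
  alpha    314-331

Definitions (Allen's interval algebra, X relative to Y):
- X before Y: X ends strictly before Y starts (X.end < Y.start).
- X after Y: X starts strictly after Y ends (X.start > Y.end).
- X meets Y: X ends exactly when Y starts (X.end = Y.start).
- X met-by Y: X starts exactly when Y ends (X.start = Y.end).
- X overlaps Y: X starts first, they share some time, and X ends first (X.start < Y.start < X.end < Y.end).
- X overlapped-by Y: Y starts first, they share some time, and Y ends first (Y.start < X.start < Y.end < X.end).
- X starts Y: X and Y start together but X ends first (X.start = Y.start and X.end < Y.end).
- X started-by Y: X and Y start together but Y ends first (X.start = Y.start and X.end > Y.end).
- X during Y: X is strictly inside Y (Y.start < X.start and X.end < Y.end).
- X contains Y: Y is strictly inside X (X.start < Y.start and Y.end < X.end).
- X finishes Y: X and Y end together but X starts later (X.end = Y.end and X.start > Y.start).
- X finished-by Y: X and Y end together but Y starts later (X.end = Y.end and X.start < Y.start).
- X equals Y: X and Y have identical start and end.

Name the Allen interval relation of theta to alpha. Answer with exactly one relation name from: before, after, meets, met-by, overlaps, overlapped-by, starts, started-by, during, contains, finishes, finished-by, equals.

theta = [349, 409]; alpha = [314, 331].
Compare endpoints: theta.start > alpha.start, theta.start > alpha.end, theta.end > alpha.start, theta.end > alpha.end.
That pattern is 'after'.

after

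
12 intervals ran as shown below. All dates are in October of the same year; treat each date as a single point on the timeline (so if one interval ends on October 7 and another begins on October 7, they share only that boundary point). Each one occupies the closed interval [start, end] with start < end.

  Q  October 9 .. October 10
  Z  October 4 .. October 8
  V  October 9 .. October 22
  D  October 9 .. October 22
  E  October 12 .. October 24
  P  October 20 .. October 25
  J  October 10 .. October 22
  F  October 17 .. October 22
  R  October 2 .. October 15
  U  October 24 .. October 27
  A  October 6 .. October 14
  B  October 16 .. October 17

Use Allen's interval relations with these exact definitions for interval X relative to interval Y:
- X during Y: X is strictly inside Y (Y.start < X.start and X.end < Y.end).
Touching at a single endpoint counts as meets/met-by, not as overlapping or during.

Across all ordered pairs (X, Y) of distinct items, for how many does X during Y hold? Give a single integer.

9

Checking all 132 ordered pairs for relation 'during'; matching pairs in alphabetical order:
(A, R): A during R ✓
(B, D): B during D ✓
(B, E): B during E ✓
(B, J): B during J ✓
(B, V): B during V ✓
(F, E): F during E ✓
(Q, A): Q during A ✓
(Q, R): Q during R ✓
(Z, R): Z during R ✓
Count: 9.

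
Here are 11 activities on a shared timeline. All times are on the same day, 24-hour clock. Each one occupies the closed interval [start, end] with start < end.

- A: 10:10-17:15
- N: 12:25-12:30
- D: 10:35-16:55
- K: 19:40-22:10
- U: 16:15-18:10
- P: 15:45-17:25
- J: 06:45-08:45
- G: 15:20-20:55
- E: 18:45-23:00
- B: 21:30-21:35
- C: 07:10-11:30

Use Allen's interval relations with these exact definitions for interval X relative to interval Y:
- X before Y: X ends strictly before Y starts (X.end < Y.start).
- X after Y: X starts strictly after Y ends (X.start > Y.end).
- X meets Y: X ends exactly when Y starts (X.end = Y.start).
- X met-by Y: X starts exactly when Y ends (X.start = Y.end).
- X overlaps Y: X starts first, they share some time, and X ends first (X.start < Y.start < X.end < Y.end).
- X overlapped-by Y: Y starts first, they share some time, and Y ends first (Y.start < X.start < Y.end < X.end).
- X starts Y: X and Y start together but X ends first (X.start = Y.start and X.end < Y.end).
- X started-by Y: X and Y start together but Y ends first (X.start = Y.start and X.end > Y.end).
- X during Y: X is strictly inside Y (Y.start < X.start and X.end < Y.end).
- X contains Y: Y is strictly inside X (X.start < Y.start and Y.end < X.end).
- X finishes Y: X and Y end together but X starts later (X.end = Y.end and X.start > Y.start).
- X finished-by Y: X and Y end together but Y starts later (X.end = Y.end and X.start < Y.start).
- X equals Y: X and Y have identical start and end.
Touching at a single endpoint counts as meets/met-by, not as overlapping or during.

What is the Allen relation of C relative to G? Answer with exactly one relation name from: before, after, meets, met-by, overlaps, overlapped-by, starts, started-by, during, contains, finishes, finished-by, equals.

C = [07:10, 11:30]; G = [15:20, 20:55].
Compare endpoints: C.start < G.start, C.start < G.end, C.end < G.start, C.end < G.end.
That pattern is 'before'.

before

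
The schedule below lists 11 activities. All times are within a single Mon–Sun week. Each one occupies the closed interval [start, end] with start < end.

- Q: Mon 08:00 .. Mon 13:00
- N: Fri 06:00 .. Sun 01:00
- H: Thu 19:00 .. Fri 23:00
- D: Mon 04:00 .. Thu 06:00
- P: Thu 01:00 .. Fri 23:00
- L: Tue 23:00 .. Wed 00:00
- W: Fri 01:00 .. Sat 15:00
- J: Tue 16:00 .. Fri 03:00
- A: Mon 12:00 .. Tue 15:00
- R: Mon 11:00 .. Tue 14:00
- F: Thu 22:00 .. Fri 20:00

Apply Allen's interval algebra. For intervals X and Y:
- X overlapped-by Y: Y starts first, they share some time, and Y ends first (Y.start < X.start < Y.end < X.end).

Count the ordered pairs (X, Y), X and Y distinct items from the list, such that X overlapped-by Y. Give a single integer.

16

Checking all 110 ordered pairs for relation 'overlapped-by'; matching pairs in alphabetical order:
(A, Q): A overlapped-by Q ✓
(A, R): A overlapped-by R ✓
(F, J): F overlapped-by J ✓
(H, J): H overlapped-by J ✓
(J, D): J overlapped-by D ✓
(N, F): N overlapped-by F ✓
(N, H): N overlapped-by H ✓
(N, P): N overlapped-by P ✓
(N, W): N overlapped-by W ✓
(P, D): P overlapped-by D ✓
(P, J): P overlapped-by J ✓
(R, Q): R overlapped-by Q ✓
(W, F): W overlapped-by F ✓
(W, H): W overlapped-by H ✓
(W, J): W overlapped-by J ✓
(W, P): W overlapped-by P ✓
Count: 16.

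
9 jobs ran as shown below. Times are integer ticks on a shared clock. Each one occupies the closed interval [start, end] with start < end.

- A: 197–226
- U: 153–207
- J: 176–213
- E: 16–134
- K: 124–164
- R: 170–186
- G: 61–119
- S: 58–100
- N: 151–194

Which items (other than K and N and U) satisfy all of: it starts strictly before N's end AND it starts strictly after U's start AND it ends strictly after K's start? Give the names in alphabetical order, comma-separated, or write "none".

J, R

Conditions: its start is strictly before N's end (X.start < 194) AND its start is strictly after U's start (X.start > 153) AND its end is strictly after K's start (X.end > 124).
A: start 197 < 194? ✗; start 197 > 153? ✓; end 226 > 124? ✓ → no.
E: start 16 < 194? ✓; start 16 > 153? ✗; end 134 > 124? ✓ → no.
G: start 61 < 194? ✓; start 61 > 153? ✗; end 119 > 124? ✗ → no.
J: start 176 < 194? ✓; start 176 > 153? ✓; end 213 > 124? ✓ → yes.
R: start 170 < 194? ✓; start 170 > 153? ✓; end 186 > 124? ✓ → yes.
S: start 58 < 194? ✓; start 58 > 153? ✗; end 100 > 124? ✗ → no.
Result: J, R.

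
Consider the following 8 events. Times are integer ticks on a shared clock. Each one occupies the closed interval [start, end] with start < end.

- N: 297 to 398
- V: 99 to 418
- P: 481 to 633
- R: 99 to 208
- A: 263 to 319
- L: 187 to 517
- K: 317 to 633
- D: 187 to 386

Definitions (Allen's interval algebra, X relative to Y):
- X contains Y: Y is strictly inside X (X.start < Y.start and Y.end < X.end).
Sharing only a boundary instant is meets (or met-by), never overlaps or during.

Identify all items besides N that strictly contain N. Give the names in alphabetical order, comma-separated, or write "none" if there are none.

L, V

Target N = [297, 398].
A [263, 319] → overlaps → no.
D [187, 386] → overlaps → no.
K [317, 633] → overlapped-by → no.
L [187, 517] → contains → yes.
P [481, 633] → after → no.
R [99, 208] → before → no.
V [99, 418] → contains → yes.
Result: L, V.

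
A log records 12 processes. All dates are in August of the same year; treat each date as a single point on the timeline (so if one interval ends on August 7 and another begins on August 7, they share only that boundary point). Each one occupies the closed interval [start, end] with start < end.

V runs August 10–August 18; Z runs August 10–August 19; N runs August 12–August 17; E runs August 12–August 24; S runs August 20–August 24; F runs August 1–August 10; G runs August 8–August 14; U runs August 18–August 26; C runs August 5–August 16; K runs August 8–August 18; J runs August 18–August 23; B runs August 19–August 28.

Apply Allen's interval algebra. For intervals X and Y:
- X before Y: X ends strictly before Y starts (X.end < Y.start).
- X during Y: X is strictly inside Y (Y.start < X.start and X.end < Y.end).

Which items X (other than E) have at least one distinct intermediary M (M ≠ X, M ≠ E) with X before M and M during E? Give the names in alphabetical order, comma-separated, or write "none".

Target E = [August 12, August 24].
Intermediaries M with M during E: J.
Via J — items with X before J: C, F, G, N.
Union: C, F, G, N.

C, F, G, N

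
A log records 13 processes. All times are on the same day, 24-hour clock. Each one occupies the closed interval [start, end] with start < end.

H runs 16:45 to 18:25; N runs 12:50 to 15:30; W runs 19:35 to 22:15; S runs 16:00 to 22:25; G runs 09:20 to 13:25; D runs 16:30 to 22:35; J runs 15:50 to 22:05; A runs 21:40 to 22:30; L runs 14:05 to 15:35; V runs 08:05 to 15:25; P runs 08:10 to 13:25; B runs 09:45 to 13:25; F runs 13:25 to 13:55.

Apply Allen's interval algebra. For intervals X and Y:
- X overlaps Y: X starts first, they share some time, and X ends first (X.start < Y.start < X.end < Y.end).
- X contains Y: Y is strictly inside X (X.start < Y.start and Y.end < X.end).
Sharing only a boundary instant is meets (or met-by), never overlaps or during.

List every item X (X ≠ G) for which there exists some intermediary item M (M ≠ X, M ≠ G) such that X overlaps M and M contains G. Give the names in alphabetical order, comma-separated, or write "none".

Target G = [09:20, 13:25].
Intermediaries M with M contains G: V.
Via V — items with X overlaps V: none.
Union: none.

none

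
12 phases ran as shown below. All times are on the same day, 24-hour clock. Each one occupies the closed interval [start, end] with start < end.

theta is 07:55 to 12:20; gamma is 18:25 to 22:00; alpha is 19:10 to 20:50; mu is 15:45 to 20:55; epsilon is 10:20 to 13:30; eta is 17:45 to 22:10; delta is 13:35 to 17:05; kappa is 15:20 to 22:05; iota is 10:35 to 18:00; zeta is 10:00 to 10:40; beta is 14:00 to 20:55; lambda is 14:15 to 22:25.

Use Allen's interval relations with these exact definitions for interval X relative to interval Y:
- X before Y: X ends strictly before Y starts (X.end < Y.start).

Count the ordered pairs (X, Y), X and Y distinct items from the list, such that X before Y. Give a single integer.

29

Checking all 132 ordered pairs for relation 'before'; matching pairs in alphabetical order:
(delta, alpha): delta before alpha ✓
(delta, eta): delta before eta ✓
(delta, gamma): delta before gamma ✓
(epsilon, alpha): epsilon before alpha ✓
(epsilon, beta): epsilon before beta ✓
(epsilon, delta): epsilon before delta ✓
(epsilon, eta): epsilon before eta ✓
(epsilon, gamma): epsilon before gamma ✓
(epsilon, kappa): epsilon before kappa ✓
(epsilon, lambda): epsilon before lambda ✓
(epsilon, mu): epsilon before mu ✓
(iota, alpha): iota before alpha ✓
(iota, gamma): iota before gamma ✓
(theta, alpha): theta before alpha ✓
(theta, beta): theta before beta ✓
(theta, delta): theta before delta ✓
(theta, eta): theta before eta ✓
(theta, gamma): theta before gamma ✓
(theta, kappa): theta before kappa ✓
(theta, lambda): theta before lambda ✓
(theta, mu): theta before mu ✓
(zeta, alpha): zeta before alpha ✓
(zeta, beta): zeta before beta ✓
(zeta, delta): zeta before delta ✓
... plus 5 further pairs not listed.
Count: 29.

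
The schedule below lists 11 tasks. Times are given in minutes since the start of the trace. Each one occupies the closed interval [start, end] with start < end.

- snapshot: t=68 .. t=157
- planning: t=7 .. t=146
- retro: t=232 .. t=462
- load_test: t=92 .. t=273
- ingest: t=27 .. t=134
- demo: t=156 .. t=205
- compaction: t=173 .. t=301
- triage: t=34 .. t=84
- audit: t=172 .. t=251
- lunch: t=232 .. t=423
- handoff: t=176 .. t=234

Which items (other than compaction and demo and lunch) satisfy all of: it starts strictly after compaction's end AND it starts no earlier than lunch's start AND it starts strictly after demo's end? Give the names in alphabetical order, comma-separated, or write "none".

Conditions: its start is strictly after compaction's end (X.start > t=301) AND its start is no earlier than lunch's start (X.start >= t=232) AND its start is strictly after demo's end (X.start > t=205).
audit: start t=172 > t=301? ✗; start t=172 >= t=232? ✗; start t=172 > t=205? ✗ → no.
handoff: start t=176 > t=301? ✗; start t=176 >= t=232? ✗; start t=176 > t=205? ✗ → no.
ingest: start t=27 > t=301? ✗; start t=27 >= t=232? ✗; start t=27 > t=205? ✗ → no.
load_test: start t=92 > t=301? ✗; start t=92 >= t=232? ✗; start t=92 > t=205? ✗ → no.
planning: start t=7 > t=301? ✗; start t=7 >= t=232? ✗; start t=7 > t=205? ✗ → no.
retro: start t=232 > t=301? ✗; start t=232 >= t=232? ✓; start t=232 > t=205? ✓ → no.
snapshot: start t=68 > t=301? ✗; start t=68 >= t=232? ✗; start t=68 > t=205? ✗ → no.
triage: start t=34 > t=301? ✗; start t=34 >= t=232? ✗; start t=34 > t=205? ✗ → no.
Result: none.

none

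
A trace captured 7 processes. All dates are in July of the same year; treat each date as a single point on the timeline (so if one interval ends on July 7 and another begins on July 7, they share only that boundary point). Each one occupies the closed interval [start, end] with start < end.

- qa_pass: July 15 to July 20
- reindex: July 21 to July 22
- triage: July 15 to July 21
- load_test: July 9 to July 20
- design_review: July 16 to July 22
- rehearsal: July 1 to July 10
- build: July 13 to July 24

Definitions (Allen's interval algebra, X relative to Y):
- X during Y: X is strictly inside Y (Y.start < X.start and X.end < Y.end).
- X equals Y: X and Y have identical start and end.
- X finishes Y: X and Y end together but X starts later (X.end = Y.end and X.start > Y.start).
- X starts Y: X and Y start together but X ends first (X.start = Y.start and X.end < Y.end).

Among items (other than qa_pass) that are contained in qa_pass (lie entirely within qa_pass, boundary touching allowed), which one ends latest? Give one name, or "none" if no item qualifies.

Target qa_pass = [July 15, July 20].
build [July 13, July 24] → contains → excluded.
design_review [July 16, July 22] → overlapped-by → excluded.
load_test [July 9, July 20] → finished-by → excluded.
rehearsal [July 1, July 10] → before → excluded.
reindex [July 21, July 22] → after → excluded.
triage [July 15, July 21] → started-by → excluded.
No candidates → none.

none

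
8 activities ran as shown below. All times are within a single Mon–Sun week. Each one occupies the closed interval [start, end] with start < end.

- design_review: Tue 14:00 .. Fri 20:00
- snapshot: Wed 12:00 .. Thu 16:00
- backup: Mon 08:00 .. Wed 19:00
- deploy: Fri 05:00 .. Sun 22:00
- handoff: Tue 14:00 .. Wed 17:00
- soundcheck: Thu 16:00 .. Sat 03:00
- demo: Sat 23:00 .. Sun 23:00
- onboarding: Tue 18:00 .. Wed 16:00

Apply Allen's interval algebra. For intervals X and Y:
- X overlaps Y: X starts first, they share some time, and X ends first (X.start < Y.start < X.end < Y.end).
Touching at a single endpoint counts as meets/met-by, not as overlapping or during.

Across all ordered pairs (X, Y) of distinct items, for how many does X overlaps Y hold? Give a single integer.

8

Checking all 56 ordered pairs for relation 'overlaps'; matching pairs in alphabetical order:
(backup, design_review): backup overlaps design_review ✓
(backup, snapshot): backup overlaps snapshot ✓
(deploy, demo): deploy overlaps demo ✓
(design_review, deploy): design_review overlaps deploy ✓
(design_review, soundcheck): design_review overlaps soundcheck ✓
(handoff, snapshot): handoff overlaps snapshot ✓
(onboarding, snapshot): onboarding overlaps snapshot ✓
(soundcheck, deploy): soundcheck overlaps deploy ✓
Count: 8.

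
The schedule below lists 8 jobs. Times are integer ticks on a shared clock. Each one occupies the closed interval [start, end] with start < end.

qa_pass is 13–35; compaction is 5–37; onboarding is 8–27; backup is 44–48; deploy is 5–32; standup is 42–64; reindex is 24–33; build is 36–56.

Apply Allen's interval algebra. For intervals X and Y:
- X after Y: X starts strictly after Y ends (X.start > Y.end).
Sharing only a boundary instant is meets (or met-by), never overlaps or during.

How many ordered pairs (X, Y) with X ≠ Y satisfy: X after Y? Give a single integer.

14

Checking all 56 ordered pairs for relation 'after'; matching pairs in alphabetical order:
(backup, compaction): backup after compaction ✓
(backup, deploy): backup after deploy ✓
(backup, onboarding): backup after onboarding ✓
(backup, qa_pass): backup after qa_pass ✓
(backup, reindex): backup after reindex ✓
(build, deploy): build after deploy ✓
(build, onboarding): build after onboarding ✓
(build, qa_pass): build after qa_pass ✓
(build, reindex): build after reindex ✓
(standup, compaction): standup after compaction ✓
(standup, deploy): standup after deploy ✓
(standup, onboarding): standup after onboarding ✓
(standup, qa_pass): standup after qa_pass ✓
(standup, reindex): standup after reindex ✓
Count: 14.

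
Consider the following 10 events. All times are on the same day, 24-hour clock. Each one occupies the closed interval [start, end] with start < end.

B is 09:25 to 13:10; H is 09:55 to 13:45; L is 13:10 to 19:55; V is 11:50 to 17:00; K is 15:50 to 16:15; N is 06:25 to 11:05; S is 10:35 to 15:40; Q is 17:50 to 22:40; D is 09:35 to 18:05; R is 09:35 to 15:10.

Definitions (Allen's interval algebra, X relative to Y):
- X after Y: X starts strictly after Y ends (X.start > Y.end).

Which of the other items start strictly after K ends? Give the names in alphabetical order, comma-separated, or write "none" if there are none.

Q

Target K = [15:50, 16:15].
B [09:25, 13:10] → before → no.
D [09:35, 18:05] → contains → no.
H [09:55, 13:45] → before → no.
L [13:10, 19:55] → contains → no.
N [06:25, 11:05] → before → no.
Q [17:50, 22:40] → after → yes.
R [09:35, 15:10] → before → no.
S [10:35, 15:40] → before → no.
V [11:50, 17:00] → contains → no.
Result: Q.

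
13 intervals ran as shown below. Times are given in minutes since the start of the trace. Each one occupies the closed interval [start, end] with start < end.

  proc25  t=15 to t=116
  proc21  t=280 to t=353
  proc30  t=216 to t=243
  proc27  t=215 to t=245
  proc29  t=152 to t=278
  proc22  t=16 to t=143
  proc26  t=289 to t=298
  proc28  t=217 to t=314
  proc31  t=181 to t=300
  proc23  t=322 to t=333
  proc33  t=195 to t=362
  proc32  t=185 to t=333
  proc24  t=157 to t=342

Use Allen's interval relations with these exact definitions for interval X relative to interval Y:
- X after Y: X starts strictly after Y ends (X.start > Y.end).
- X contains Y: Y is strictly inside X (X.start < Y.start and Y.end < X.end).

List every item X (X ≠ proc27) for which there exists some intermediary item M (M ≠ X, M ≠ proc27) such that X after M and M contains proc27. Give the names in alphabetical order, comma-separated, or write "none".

proc21, proc23, proc26

Target proc27 = [t=215, t=245].
Intermediaries M with M contains proc27: proc24, proc29, proc31, proc32, proc33.
Via proc24 — items with X after proc24: none.
Via proc29 — items with X after proc29: proc21, proc23, proc26.
Via proc31 — items with X after proc31: proc23.
Via proc32 — items with X after proc32: none.
Via proc33 — items with X after proc33: none.
Union: proc21, proc23, proc26.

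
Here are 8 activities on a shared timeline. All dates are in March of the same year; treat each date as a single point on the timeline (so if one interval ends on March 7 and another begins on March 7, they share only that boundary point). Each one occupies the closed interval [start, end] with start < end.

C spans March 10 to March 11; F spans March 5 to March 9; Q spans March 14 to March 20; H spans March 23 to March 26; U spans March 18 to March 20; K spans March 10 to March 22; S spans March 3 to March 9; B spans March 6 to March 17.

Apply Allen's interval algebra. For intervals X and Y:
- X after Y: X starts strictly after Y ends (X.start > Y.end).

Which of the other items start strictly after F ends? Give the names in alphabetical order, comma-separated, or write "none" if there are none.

C, H, K, Q, U

Target F = [March 5, March 9].
B [March 6, March 17] → overlapped-by → no.
C [March 10, March 11] → after → yes.
H [March 23, March 26] → after → yes.
K [March 10, March 22] → after → yes.
Q [March 14, March 20] → after → yes.
S [March 3, March 9] → finished-by → no.
U [March 18, March 20] → after → yes.
Result: C, H, K, Q, U.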